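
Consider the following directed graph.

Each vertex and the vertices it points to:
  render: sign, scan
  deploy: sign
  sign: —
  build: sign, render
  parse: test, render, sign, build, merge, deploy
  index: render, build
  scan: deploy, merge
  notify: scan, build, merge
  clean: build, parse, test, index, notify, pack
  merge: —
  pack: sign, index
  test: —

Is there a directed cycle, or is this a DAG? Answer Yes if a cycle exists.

DFS with white/gray/black marking, starting from parse:
parse gray
  test gray
  test black
  render gray
    sign gray
    sign black
    scan gray
      deploy gray
        deploy→sign: sign black — skip
      deploy black
      merge gray
      merge black
    scan black
  render black
  parse→sign: sign black — skip
  build gray
    build→sign: sign black — skip
    build→render: render black — skip
  build black
  parse→merge: merge black — skip
  parse→deploy: deploy black — skip
parse black
index gray
  index→render: render black — skip
  index→build: build black — skip
index black
notify gray
  notify→scan: scan black — skip
  notify→build: build black — skip
  notify→merge: merge black — skip
notify black
clean gray
  clean→build: build black — skip
  clean→parse: parse black — skip
  clean→test: test black — skip
  clean→index: index black — skip
  clean→notify: notify black — skip
  pack gray
    pack→sign: sign black — skip
    pack→index: index black — skip
  pack black
clean black
Every edge goes to a white or black vertex — no back edge, so the graph is acyclic.

No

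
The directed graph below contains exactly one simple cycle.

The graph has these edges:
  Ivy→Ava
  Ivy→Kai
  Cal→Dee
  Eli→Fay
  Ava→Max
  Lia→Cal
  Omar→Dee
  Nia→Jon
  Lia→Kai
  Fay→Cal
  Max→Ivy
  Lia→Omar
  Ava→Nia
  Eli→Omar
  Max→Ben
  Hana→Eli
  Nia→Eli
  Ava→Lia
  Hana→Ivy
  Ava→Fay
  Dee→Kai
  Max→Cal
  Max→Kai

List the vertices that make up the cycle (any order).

Ava, Ivy, Max

DFS with gray/black marking from Ivy:
Ivy gray
  Ava gray
    Nia gray
      Eli gray
        Omar gray
          Dee gray
            Kai gray
            Kai black
          Dee black
        Omar black
        Fay gray
          Cal gray
            Cal→Dee: Dee black — skip
          Cal black
        Fay black
      Eli black
      Jon gray
      Jon black
    Nia black
    Ava→Fay: Fay black — skip
    Max gray
      Max→Ivy: Ivy is gray → back edge
Back edge closes the cycle Ivy → Ava → Max → Ivy; its vertices are {Ava, Ivy, Max}.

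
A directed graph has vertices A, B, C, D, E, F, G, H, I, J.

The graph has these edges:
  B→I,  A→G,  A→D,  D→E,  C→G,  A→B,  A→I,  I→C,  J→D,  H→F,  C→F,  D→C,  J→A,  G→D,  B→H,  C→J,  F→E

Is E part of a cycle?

E lies on a cycle iff there is a path from E back to itself.
Exploring from E, it never reaches itself; equivalently, its strongly connected component is a singleton.

No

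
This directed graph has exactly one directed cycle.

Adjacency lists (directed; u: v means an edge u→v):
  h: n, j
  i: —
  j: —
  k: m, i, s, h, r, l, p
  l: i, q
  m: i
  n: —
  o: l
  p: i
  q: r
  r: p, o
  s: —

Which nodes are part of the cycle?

DFS with gray/black marking from r:
r gray
  p gray
    i gray
    i black
  p black
  o gray
    l gray
      l→i: i black — skip
      q gray
        q→r: r is gray → back edge
Back edge closes the cycle r → o → l → q → r; its vertices are {l, o, q, r}.

l, o, q, r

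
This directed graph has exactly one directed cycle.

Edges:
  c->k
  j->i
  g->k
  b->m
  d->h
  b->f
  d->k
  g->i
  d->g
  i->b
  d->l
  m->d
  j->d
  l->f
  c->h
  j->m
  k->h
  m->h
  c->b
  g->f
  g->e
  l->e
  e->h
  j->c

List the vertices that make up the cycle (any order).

b, d, g, i, m

DFS with gray/black marking from d:
d gray
  k gray
    h gray
    h black
  k black
  d→h: h black — skip
  l gray
    f gray
    f black
    e gray
      e→h: h black — skip
    e black
  l black
  g gray
    i gray
      b gray
        b→f: f black — skip
        m gray
          m→h: h black — skip
          m→d: d is gray → back edge
Back edge closes the cycle d → g → i → b → m → d; its vertices are {b, d, g, i, m}.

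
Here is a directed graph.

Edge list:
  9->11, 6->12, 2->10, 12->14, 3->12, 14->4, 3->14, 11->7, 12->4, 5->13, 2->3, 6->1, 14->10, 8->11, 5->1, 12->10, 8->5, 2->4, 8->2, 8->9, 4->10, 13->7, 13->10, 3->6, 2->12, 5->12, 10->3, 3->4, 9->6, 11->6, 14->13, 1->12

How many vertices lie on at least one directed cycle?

A vertex is on a directed cycle iff it belongs to a strongly connected component of size ≥ 2 (or has a self-loop).
The vertices on cycles are {1, 3, 4, 6, 10, 12, 13, 14} — 8 in total.

8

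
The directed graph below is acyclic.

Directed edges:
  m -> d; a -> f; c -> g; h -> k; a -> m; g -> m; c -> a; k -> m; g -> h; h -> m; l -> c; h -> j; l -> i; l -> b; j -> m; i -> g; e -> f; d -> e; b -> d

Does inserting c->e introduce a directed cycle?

Adding c→e creates a cycle iff e can already reach c.
Explore from e: no path reaches c. The graph stays acyclic.

No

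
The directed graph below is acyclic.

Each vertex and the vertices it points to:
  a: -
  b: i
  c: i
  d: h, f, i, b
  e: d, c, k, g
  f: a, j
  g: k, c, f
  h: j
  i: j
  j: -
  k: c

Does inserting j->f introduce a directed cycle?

Adding j→f creates a cycle iff f can already reach j.
Path from f: f → j.
So f → … → j → f is a cycle.

Yes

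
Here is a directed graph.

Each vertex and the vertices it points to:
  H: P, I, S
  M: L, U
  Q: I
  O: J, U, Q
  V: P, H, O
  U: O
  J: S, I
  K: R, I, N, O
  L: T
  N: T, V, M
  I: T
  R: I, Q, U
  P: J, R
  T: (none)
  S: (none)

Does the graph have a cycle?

DFS with white/gray/black marking, starting from M:
M gray
  L gray
    T gray
    T black
  L black
  U gray
    O gray
      J gray
        S gray
        S black
        I gray
          I→T: T black — skip
        I black
      J black
      O→U: U is gray → back edge
Back edge found, so a cycle exists: U → O → U.

Yes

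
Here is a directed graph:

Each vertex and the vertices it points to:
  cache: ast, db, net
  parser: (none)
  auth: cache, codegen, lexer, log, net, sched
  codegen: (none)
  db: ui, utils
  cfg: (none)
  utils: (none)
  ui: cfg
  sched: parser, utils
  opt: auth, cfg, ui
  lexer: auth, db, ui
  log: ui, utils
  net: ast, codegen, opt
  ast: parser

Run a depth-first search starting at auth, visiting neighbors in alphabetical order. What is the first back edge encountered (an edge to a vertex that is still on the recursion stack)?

opt→auth

DFS from auth (visiting neighbors in alphabetical order); mark gray on enter, black on exit:
auth gray
  cache gray
    ast gray
      parser gray
      parser black
    ast black
    db gray
      ui gray
        cfg gray
        cfg black
      ui black
      utils gray
      utils black
    db black
    net gray
      net→ast: ast black — skip
      codegen gray
      codegen black
      opt gray
        opt→auth: auth is gray → back edge
First back edge: opt → auth.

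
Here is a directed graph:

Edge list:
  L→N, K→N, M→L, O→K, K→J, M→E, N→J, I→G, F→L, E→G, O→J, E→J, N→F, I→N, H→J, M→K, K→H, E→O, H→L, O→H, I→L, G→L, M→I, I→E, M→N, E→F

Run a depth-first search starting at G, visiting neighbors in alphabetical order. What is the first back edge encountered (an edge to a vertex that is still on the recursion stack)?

F→L

DFS from G (visiting neighbors in alphabetical order); mark gray on enter, black on exit:
G gray
  L gray
    N gray
      F gray
        F→L: L is gray → back edge
First back edge: F → L.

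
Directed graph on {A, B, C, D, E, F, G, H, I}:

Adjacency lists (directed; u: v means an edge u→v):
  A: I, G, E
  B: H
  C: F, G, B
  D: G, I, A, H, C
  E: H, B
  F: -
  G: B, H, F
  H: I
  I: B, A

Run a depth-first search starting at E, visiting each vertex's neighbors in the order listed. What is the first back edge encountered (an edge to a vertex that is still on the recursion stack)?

DFS from E (visiting each vertex's neighbors in the order listed); mark gray on enter, black on exit:
E gray
  H gray
    I gray
      B gray
        B→H: H is gray → back edge
First back edge: B → H.

B->H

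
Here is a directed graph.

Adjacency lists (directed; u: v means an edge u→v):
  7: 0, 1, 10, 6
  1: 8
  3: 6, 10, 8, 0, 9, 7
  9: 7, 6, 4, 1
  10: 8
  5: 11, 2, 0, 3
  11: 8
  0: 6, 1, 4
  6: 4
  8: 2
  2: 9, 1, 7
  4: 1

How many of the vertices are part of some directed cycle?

A vertex is on a directed cycle iff it belongs to a strongly connected component of size ≥ 2 (or has a self-loop).
The vertices on cycles are {0, 1, 2, 4, 6, 7, 8, 9, 10} — 9 in total.

9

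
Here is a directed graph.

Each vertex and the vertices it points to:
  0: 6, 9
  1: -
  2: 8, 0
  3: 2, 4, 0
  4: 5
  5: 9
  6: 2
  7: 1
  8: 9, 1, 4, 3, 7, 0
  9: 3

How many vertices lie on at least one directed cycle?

8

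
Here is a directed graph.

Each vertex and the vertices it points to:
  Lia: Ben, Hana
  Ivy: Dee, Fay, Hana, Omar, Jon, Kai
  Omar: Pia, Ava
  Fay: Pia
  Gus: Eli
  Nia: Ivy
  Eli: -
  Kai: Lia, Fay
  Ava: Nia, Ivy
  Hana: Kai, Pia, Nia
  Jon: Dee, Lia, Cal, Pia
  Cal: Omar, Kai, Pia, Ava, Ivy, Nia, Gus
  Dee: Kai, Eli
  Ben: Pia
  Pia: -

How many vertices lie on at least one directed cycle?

10

A vertex is on a directed cycle iff it belongs to a strongly connected component of size ≥ 2 (or has a self-loop).
The vertices on cycles are {Ava, Cal, Dee, Ivy, Jon, Kai, Lia, Nia, Hana, Omar} — 10 in total.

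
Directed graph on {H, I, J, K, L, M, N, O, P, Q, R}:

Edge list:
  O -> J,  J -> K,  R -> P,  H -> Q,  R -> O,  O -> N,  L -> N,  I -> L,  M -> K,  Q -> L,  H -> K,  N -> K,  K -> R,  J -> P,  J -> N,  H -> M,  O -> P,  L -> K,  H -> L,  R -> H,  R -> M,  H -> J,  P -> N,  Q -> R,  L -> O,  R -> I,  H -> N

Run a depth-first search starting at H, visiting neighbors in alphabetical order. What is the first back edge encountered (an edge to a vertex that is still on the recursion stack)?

R->H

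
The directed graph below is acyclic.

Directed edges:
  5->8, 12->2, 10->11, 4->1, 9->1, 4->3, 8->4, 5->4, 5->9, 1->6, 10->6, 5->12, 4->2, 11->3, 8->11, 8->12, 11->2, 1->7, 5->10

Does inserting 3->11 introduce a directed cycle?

Yes

Adding 3→11 creates a cycle iff 11 can already reach 3.
Path from 11: 11 → 3.
So 11 → … → 3 → 11 is a cycle.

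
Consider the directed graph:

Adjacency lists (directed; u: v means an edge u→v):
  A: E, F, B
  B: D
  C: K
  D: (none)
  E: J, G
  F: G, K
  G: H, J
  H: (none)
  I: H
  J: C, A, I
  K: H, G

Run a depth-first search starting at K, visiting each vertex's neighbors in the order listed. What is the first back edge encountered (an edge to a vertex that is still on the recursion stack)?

DFS from K (visiting each vertex's neighbors in the order listed); mark gray on enter, black on exit:
K gray
  H gray
  H black
  G gray
    G→H: H black — skip
    J gray
      C gray
        C→K: K is gray → back edge
First back edge: C → K.

C->K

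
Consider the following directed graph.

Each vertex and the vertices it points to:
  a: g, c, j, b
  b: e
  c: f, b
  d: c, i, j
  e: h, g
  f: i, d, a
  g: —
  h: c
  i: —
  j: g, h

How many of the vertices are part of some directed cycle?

8

A vertex is on a directed cycle iff it belongs to a strongly connected component of size ≥ 2 (or has a self-loop).
The vertices on cycles are {a, b, c, d, e, f, h, j} — 8 in total.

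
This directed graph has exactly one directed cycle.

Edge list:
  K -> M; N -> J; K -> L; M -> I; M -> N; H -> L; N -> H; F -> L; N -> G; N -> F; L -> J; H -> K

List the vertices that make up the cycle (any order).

DFS with gray/black marking from M:
M gray
  I gray
  I black
  N gray
    J gray
    J black
    G gray
    G black
    H gray
      K gray
        K→M: M is gray → back edge
Back edge closes the cycle M → N → H → K → M; its vertices are {H, K, M, N}.

H, K, M, N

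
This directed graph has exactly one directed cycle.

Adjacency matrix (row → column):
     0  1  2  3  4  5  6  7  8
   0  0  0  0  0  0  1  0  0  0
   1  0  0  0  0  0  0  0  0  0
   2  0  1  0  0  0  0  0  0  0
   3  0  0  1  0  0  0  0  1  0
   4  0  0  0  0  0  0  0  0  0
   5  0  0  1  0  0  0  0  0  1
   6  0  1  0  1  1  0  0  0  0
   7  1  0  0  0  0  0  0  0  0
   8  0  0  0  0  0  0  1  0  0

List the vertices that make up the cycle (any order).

DFS with gray/black marking from 6:
6 gray
  4 gray
  4 black
  3 gray
    7 gray
      0 gray
        5 gray
          8 gray
            8→6: 6 is gray → back edge
Back edge closes the cycle 6 → 3 → 7 → 0 → 5 → 8 → 6; its vertices are {0, 3, 5, 6, 7, 8}.

0, 3, 5, 6, 7, 8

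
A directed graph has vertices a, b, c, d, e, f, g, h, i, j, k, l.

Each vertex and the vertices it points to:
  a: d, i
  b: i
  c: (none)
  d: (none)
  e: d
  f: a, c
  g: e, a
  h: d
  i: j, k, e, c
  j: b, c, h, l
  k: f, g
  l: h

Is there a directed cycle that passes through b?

Yes

b is on a cycle iff b can reach itself via ≥1 edge.
b → i → j → b — yes.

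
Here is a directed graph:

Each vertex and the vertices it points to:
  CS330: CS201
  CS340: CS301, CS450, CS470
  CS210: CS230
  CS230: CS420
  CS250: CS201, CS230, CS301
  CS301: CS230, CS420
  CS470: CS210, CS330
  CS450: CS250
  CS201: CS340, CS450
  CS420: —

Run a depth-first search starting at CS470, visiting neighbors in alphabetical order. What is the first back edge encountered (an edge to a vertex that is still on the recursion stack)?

DFS from CS470 (visiting neighbors in alphabetical order); mark gray on enter, black on exit:
CS470 gray
  CS210 gray
    CS230 gray
      CS420 gray
      CS420 black
    CS230 black
  CS210 black
  CS330 gray
    CS201 gray
      CS340 gray
        CS301 gray
          CS301→CS230: CS230 black — skip
          CS301→CS420: CS420 black — skip
        CS301 black
        CS450 gray
          CS250 gray
            CS250→CS201: CS201 is gray → back edge
First back edge: CS250 → CS201.

CS250->CS201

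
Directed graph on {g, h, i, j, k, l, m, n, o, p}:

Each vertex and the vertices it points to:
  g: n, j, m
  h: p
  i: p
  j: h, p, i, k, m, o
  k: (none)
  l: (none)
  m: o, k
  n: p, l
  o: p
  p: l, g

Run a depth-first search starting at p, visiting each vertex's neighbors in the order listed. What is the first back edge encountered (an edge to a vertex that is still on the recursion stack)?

DFS from p (visiting each vertex's neighbors in the order listed); mark gray on enter, black on exit:
p gray
  l gray
  l black
  g gray
    n gray
      n→p: p is gray → back edge
First back edge: n → p.

n->p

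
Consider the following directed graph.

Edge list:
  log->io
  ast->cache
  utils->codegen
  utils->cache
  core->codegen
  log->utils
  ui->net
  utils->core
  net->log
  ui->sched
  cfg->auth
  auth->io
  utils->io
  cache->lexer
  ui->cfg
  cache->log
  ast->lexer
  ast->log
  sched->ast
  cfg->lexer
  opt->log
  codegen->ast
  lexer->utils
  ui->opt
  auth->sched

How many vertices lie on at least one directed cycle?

A vertex is on a directed cycle iff it belongs to a strongly connected component of size ≥ 2 (or has a self-loop).
The vertices on cycles are {ast, log, core, cache, lexer, utils, codegen} — 7 in total.

7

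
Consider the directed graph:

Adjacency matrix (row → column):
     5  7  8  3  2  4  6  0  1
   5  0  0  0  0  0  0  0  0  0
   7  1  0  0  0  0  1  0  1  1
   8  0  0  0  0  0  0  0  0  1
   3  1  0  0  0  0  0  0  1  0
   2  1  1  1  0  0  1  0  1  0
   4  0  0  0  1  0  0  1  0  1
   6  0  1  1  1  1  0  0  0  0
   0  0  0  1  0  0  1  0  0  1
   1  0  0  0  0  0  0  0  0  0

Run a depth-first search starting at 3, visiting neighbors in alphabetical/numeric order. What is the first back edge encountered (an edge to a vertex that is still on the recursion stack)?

DFS from 3 (visiting neighbors in alphabetical/numeric order); mark gray on enter, black on exit:
3 gray
  0 gray
    1 gray
    1 black
    4 gray
      4→1: 1 black — skip
      4→3: 3 is gray → back edge
First back edge: 4 → 3.

4->3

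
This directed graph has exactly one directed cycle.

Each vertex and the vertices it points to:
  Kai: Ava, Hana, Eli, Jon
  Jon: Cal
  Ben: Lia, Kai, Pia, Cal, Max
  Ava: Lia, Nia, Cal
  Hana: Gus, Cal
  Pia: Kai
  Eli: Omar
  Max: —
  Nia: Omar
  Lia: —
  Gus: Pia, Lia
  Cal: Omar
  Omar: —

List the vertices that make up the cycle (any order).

Gus, Kai, Pia, Hana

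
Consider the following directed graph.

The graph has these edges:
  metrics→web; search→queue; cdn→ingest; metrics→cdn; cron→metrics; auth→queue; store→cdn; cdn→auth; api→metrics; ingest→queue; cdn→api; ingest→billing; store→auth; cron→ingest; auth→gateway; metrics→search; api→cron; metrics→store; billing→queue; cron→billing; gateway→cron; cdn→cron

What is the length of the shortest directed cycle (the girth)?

For each vertex v, BFS finds the shortest path from v back to v.
The shortest such closed walk is cdn → api → metrics → cdn, length 3.

3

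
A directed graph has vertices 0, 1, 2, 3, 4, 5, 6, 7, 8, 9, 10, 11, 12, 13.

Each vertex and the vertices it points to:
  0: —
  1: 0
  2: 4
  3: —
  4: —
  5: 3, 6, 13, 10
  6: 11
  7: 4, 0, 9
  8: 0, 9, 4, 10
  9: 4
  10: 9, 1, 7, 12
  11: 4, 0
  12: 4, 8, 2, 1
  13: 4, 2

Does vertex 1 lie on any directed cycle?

1 lies on a cycle iff there is a path from 1 back to itself.
Exploring from 1, it never reaches itself; equivalently, its strongly connected component is a singleton.

No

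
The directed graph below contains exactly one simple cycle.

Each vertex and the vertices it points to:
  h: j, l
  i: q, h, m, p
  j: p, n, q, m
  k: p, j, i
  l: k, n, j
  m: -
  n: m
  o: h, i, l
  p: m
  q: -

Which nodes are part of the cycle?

h, i, k, l

DFS with gray/black marking from h:
h gray
  j gray
    p gray
      m gray
      m black
    p black
    n gray
      n→m: m black — skip
    n black
    q gray
    q black
    j→m: m black — skip
  j black
  l gray
    k gray
      k→p: p black — skip
      k→j: j black — skip
      i gray
        i→q: q black — skip
        i→h: h is gray → back edge
Back edge closes the cycle h → l → k → i → h; its vertices are {h, i, k, l}.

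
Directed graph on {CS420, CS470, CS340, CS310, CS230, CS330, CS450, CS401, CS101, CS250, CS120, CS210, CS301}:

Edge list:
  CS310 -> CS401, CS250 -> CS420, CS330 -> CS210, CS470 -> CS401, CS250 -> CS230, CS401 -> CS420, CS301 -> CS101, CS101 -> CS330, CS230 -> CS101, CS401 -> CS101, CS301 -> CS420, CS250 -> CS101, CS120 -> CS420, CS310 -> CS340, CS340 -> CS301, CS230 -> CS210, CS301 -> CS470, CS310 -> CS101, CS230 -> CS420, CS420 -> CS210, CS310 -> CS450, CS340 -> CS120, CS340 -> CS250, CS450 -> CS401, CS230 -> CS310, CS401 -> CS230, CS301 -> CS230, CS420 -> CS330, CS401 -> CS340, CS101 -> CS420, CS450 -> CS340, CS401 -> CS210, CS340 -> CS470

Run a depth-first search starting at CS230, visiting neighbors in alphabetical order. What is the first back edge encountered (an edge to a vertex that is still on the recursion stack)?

DFS from CS230 (visiting neighbors in alphabetical order); mark gray on enter, black on exit:
CS230 gray
  CS101 gray
    CS330 gray
      CS210 gray
      CS210 black
    CS330 black
    CS420 gray
      CS420→CS210: CS210 black — skip
      CS420→CS330: CS330 black — skip
    CS420 black
  CS101 black
  CS230→CS210: CS210 black — skip
  CS310 gray
    CS310→CS101: CS101 black — skip
    CS340 gray
      CS120 gray
        CS120→CS420: CS420 black — skip
      CS120 black
      CS250 gray
        CS250→CS101: CS101 black — skip
        CS250→CS230: CS230 is gray → back edge
First back edge: CS250 → CS230.

CS250→CS230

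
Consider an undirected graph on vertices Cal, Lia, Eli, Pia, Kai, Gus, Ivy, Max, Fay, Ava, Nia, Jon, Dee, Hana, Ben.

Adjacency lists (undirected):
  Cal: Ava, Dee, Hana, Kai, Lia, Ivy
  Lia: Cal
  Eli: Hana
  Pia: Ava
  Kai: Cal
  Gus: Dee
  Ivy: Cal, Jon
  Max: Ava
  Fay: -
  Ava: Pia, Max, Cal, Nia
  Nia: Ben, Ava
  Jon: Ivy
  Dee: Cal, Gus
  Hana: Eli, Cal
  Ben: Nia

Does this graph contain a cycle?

No

DFS, tracking each vertex's parent; an edge to a visited non-parent vertex closes a cycle.
Start from Jon:
visit Jon (parent –)
  visit Ivy (parent Jon)
    visit Cal (parent Ivy)
      visit Ava (parent Cal)
        visit Pia (parent Ava)
          Pia–Ava: parent, skip
        visit Max (parent Ava)
          Max–Ava: parent, skip
        Ava–Cal: parent, skip
        visit Nia (parent Ava)
          visit Ben (parent Nia)
            Ben–Nia: parent, skip
          Nia–Ava: parent, skip
      visit Dee (parent Cal)
        Dee–Cal: parent, skip
        visit Gus (parent Dee)
          Gus–Dee: parent, skip
      visit Hana (parent Cal)
        visit Eli (parent Hana)
          Eli–Hana: parent, skip
        Hana–Cal: parent, skip
      visit Kai (parent Cal)
        Kai–Cal: parent, skip
      visit Lia (parent Cal)
        Lia–Cal: parent, skip
      Cal–Ivy: parent, skip
    Ivy–Jon: parent, skip
visit Fay (parent –)
No non-parent visited neighbor found — the graph is a forest.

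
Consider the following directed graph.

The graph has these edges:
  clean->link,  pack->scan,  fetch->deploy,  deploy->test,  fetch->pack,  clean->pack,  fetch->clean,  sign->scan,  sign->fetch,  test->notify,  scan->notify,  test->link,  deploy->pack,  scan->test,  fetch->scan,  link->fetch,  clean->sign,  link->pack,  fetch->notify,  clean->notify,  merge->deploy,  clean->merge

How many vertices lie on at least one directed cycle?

9

A vertex is on a directed cycle iff it belongs to a strongly connected component of size ≥ 2 (or has a self-loop).
The vertices on cycles are {link, pack, scan, sign, test, clean, fetch, merge, deploy} — 9 in total.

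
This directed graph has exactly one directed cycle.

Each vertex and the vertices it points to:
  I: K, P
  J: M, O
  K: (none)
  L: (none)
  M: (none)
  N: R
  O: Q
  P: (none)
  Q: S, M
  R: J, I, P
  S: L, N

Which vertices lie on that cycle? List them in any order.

J, N, O, Q, R, S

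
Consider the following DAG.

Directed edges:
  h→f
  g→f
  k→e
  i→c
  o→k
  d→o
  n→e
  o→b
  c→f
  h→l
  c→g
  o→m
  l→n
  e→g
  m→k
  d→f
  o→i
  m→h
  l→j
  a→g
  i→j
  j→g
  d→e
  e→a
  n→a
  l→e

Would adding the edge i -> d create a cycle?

Adding i→d creates a cycle iff d can already reach i.
Path from d: d → o → i.
So d → … → i → d is a cycle.

Yes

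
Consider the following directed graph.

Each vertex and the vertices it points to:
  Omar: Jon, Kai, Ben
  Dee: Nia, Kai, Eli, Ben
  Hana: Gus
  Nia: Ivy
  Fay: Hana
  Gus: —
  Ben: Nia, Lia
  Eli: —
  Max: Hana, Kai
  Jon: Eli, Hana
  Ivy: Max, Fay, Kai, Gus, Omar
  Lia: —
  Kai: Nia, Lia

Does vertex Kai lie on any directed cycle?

Kai is on a cycle iff Kai can reach itself via ≥1 edge.
Kai → Nia → Ivy → Kai — yes.

Yes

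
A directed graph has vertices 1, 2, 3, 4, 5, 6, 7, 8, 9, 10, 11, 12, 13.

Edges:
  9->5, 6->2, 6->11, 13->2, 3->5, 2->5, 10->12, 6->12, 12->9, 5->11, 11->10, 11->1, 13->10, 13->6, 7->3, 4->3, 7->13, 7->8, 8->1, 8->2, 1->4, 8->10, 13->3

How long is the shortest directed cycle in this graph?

For each vertex v, BFS finds the shortest path from v back to v.
The shortest such closed walk is 10 → 12 → 9 → 5 → 11 → 10, length 5.

5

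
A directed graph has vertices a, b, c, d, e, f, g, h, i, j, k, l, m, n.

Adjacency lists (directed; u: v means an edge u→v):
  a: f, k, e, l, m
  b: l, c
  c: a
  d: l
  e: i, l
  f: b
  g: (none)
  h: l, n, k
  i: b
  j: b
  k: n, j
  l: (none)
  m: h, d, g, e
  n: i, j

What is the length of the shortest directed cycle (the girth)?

4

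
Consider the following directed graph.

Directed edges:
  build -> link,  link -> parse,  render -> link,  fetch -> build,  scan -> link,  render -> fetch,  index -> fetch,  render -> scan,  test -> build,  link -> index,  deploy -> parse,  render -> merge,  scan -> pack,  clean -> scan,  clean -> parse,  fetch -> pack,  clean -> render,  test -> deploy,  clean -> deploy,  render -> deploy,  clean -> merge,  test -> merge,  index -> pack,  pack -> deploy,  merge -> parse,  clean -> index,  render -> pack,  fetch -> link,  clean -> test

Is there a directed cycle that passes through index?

index is on a cycle iff index can reach itself via ≥1 edge.
index → fetch → link → index — yes.

Yes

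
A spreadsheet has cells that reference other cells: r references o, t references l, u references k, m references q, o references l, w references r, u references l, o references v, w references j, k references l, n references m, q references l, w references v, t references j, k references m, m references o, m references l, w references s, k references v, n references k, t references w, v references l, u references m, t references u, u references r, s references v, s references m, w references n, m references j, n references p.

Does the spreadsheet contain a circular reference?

DFS with white/gray/black marking, starting from o:
o gray
  v gray
    l gray
    l black
  v black
  o→l: l black — skip
o black
j gray
j black
k gray
  m gray
    m→o: o black — skip
    m→j: j black — skip
    q gray
      q→l: l black — skip
    q black
    m→l: l black — skip
  m black
  k→v: v black — skip
  k→l: l black — skip
k black
n gray
  p gray
  p black
  n→k: k black — skip
  n→m: m black — skip
n black
r gray
  r→o: o black — skip
r black
s gray
  s→v: v black — skip
  s→m: m black — skip
s black
t gray
  u gray
    u→m: m black — skip
    u→r: r black — skip
    u→l: l black — skip
    u→k: k black — skip
  u black
  t→l: l black — skip
  w gray
    w→s: s black — skip
    w→v: v black — skip
    w→j: j black — skip
    w→r: r black — skip
    w→n: n black — skip
  w black
  t→j: j black — skip
t black
Every edge goes to a white or black vertex — no back edge, so the graph is acyclic.

No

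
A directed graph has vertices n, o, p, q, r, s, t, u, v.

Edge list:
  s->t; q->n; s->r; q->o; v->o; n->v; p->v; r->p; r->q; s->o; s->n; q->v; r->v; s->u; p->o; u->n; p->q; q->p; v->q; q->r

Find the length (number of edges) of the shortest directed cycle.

2

For each vertex v, BFS finds the shortest path from v back to v.
The shortest such closed walk is r → q → r, length 2.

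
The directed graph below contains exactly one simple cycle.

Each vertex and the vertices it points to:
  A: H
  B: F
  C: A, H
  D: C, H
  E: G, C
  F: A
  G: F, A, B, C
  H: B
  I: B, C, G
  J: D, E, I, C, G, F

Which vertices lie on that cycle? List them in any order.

A, B, F, H

DFS with gray/black marking from H:
H gray
  B gray
    F gray
      A gray
        A→H: H is gray → back edge
Back edge closes the cycle H → B → F → A → H; its vertices are {A, B, F, H}.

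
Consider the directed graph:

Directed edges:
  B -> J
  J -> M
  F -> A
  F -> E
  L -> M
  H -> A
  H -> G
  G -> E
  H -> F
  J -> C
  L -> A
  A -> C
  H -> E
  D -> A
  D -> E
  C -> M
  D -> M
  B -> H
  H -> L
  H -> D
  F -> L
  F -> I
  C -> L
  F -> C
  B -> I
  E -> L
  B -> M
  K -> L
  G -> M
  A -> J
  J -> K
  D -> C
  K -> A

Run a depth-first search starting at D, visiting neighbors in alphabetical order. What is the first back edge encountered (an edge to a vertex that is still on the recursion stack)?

DFS from D (visiting neighbors in alphabetical order); mark gray on enter, black on exit:
D gray
  A gray
    C gray
      L gray
        L→A: A is gray → back edge
First back edge: L → A.

L->A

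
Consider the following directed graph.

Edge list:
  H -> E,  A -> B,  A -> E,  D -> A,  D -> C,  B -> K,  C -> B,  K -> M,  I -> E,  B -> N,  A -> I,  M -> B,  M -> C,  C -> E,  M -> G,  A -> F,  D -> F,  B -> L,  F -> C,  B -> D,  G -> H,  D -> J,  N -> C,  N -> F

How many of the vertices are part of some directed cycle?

8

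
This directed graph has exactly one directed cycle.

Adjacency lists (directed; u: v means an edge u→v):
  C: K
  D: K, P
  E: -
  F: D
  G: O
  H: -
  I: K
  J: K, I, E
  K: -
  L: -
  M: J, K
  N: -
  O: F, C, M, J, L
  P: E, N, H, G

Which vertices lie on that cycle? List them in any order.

D, F, G, O, P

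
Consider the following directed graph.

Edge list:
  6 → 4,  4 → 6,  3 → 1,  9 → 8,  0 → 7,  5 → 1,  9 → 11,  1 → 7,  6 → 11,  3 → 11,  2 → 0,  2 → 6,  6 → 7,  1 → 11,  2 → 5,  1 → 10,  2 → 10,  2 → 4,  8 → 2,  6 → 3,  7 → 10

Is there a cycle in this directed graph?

DFS with white/gray/black marking, starting from 2:
2 gray
  5 gray
    1 gray
      11 gray
      11 black
      7 gray
        10 gray
        10 black
      7 black
      1→10: 10 black — skip
    1 black
  5 black
  6 gray
    3 gray
      3→11: 11 black — skip
      3→1: 1 black — skip
    3 black
    6→7: 7 black — skip
    6→11: 11 black — skip
    4 gray
      4→6: 6 is gray → back edge
Back edge found, so a cycle exists: 6 → 4 → 6.

Yes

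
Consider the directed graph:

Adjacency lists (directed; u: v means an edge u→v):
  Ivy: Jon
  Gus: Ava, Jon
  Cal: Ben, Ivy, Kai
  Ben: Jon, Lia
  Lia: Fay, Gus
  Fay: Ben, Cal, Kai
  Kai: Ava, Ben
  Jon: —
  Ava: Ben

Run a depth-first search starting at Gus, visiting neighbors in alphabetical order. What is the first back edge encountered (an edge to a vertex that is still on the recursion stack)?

Fay->Ben

DFS from Gus (visiting neighbors in alphabetical order); mark gray on enter, black on exit:
Gus gray
  Ava gray
    Ben gray
      Jon gray
      Jon black
      Lia gray
        Fay gray
          Fay→Ben: Ben is gray → back edge
First back edge: Fay → Ben.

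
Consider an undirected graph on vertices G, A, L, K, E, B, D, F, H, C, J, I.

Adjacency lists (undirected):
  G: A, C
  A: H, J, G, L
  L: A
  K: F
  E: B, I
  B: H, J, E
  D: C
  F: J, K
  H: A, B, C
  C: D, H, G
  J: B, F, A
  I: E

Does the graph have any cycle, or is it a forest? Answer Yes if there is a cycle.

Yes

DFS, tracking each vertex's parent; an edge to a visited non-parent vertex closes a cycle.
Start from G:
visit G (parent –)
  visit A (parent G)
    visit H (parent A)
      H–A: parent, skip
      visit B (parent H)
        B–H: parent, skip
        visit J (parent B)
          J–B: parent, skip
          visit F (parent J)
            F–J: parent, skip
            visit K (parent F)
              K–F: parent, skip
          J–A: A visited and ≠ parent → cycle
Cycle: A – H – B – J – A.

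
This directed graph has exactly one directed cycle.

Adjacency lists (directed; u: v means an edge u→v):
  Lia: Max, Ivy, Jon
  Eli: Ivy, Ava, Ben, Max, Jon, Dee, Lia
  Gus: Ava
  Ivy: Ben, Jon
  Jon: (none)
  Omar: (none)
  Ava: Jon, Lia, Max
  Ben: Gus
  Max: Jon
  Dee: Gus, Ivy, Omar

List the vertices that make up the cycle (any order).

DFS with gray/black marking from Ivy:
Ivy gray
  Ben gray
    Gus gray
      Ava gray
        Jon gray
        Jon black
        Lia gray
          Max gray
            Max→Jon: Jon black — skip
          Max black
          Lia→Ivy: Ivy is gray → back edge
Back edge closes the cycle Ivy → Ben → Gus → Ava → Lia → Ivy; its vertices are {Ava, Ben, Gus, Ivy, Lia}.

Ava, Ben, Gus, Ivy, Lia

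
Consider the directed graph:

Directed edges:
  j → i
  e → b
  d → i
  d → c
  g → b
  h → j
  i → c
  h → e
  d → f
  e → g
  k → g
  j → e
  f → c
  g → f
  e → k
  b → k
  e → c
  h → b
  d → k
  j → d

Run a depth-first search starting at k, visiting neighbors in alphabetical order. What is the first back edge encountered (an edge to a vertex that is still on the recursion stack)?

DFS from k (visiting neighbors in alphabetical order); mark gray on enter, black on exit:
k gray
  g gray
    b gray
      b→k: k is gray → back edge
First back edge: b → k.

b->k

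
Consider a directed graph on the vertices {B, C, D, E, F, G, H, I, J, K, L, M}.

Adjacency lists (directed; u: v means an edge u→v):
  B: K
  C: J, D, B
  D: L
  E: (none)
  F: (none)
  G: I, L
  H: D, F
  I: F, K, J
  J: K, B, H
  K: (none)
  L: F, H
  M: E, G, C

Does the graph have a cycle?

Yes

DFS with white/gray/black marking, starting from F:
F gray
F black
B gray
  K gray
  K black
B black
C gray
  J gray
    J→K: K black — skip
    J→B: B black — skip
    H gray
      D gray
        L gray
          L→F: F black — skip
          L→H: H is gray → back edge
Back edge found, so a cycle exists: H → D → L → H.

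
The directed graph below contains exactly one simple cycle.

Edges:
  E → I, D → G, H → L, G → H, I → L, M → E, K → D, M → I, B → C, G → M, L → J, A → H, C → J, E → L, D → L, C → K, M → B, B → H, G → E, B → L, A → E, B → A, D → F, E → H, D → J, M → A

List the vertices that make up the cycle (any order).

B, C, D, G, K, M

DFS with gray/black marking from K:
K gray
  D gray
    G gray
      H gray
        L gray
          J gray
          J black
        L black
      H black
      M gray
        B gray
          B→L: L black — skip
          C gray
            C→K: K is gray → back edge
Back edge closes the cycle K → D → G → M → B → C → K; its vertices are {B, C, D, G, K, M}.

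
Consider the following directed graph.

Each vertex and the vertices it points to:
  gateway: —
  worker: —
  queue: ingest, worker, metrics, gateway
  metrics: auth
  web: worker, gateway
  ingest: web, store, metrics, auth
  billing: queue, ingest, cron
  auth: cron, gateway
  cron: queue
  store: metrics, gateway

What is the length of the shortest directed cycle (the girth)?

4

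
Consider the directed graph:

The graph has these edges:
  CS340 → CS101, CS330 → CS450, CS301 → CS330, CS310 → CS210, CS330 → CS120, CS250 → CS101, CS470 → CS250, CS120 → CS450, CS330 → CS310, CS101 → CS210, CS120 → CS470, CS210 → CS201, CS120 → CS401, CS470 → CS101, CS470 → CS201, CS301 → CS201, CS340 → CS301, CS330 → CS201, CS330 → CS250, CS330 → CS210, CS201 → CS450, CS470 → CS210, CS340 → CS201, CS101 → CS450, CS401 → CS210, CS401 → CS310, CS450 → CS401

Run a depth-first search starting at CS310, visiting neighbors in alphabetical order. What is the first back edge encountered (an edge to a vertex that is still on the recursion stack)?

DFS from CS310 (visiting neighbors in alphabetical order); mark gray on enter, black on exit:
CS310 gray
  CS210 gray
    CS201 gray
      CS450 gray
        CS401 gray
          CS401→CS210: CS210 is gray → back edge
First back edge: CS401 → CS210.

CS401->CS210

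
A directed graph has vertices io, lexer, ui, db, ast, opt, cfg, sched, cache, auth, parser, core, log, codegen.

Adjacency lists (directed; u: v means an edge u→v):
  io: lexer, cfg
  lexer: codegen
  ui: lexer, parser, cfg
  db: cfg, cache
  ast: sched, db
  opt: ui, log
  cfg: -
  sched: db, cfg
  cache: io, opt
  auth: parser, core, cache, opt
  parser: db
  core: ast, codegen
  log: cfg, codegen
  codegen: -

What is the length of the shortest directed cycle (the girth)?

5

For each vertex v, BFS finds the shortest path from v back to v.
The shortest such closed walk is cache → opt → ui → parser → db → cache, length 5.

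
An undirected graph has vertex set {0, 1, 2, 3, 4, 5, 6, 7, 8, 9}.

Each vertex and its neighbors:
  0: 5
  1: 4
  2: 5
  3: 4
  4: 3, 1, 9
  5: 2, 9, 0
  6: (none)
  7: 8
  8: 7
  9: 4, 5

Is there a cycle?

No

DFS, tracking each vertex's parent; an edge to a visited non-parent vertex closes a cycle.
Start from 5:
visit 5 (parent –)
  visit 2 (parent 5)
    2–5: parent, skip
  visit 9 (parent 5)
    visit 4 (parent 9)
      visit 3 (parent 4)
        3–4: parent, skip
      visit 1 (parent 4)
        1–4: parent, skip
      4–9: parent, skip
    9–5: parent, skip
  visit 0 (parent 5)
    0–5: parent, skip
visit 6 (parent –)
visit 7 (parent –)
  visit 8 (parent 7)
    8–7: parent, skip
No non-parent visited neighbor found — the graph is a forest.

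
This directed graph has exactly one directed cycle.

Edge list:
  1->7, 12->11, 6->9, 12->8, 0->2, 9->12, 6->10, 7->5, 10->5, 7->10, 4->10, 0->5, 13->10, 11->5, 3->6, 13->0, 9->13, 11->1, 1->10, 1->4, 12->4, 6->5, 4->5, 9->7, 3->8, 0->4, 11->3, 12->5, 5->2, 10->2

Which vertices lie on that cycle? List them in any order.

3, 6, 9, 11, 12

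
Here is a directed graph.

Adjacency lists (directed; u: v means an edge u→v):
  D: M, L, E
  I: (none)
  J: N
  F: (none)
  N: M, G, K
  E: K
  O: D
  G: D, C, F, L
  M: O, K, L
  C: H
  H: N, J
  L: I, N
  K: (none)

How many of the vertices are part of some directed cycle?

A vertex is on a directed cycle iff it belongs to a strongly connected component of size ≥ 2 (or has a self-loop).
The vertices on cycles are {C, D, G, H, J, L, M, N, O} — 9 in total.

9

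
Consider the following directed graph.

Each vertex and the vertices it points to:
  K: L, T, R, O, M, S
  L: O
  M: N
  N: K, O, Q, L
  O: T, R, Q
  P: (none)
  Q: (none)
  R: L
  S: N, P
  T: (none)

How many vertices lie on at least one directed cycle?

A vertex is on a directed cycle iff it belongs to a strongly connected component of size ≥ 2 (or has a self-loop).
The vertices on cycles are {K, L, M, N, O, R, S} — 7 in total.

7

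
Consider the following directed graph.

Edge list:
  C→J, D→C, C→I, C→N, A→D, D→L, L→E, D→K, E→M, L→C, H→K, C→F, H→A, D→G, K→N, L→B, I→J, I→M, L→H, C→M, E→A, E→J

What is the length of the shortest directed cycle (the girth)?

4

For each vertex v, BFS finds the shortest path from v back to v.
The shortest such closed walk is D → L → H → A → D, length 4.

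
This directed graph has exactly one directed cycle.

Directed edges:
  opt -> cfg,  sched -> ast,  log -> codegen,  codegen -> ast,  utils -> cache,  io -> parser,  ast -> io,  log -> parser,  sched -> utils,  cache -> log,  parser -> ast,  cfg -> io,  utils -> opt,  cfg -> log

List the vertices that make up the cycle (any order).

io, ast, parser

DFS with gray/black marking from ast:
ast gray
  io gray
    parser gray
      parser→ast: ast is gray → back edge
Back edge closes the cycle ast → io → parser → ast; its vertices are {io, ast, parser}.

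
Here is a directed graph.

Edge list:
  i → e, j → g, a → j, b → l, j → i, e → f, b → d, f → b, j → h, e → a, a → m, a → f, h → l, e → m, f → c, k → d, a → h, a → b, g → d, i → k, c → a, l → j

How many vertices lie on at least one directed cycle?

9

A vertex is on a directed cycle iff it belongs to a strongly connected component of size ≥ 2 (or has a self-loop).
The vertices on cycles are {a, b, c, e, f, h, i, j, l} — 9 in total.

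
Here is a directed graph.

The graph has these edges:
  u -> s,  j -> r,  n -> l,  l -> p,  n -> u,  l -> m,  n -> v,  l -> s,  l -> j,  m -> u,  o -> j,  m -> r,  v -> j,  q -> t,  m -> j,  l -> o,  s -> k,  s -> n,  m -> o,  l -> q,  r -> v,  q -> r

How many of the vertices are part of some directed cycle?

8

A vertex is on a directed cycle iff it belongs to a strongly connected component of size ≥ 2 (or has a self-loop).
The vertices on cycles are {j, l, m, n, r, s, u, v} — 8 in total.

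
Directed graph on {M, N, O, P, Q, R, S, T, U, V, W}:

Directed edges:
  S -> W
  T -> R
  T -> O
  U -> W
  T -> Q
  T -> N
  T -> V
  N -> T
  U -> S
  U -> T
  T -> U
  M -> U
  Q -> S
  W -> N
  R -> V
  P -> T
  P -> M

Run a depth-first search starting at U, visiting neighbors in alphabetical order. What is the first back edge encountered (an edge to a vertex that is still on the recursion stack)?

T->N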